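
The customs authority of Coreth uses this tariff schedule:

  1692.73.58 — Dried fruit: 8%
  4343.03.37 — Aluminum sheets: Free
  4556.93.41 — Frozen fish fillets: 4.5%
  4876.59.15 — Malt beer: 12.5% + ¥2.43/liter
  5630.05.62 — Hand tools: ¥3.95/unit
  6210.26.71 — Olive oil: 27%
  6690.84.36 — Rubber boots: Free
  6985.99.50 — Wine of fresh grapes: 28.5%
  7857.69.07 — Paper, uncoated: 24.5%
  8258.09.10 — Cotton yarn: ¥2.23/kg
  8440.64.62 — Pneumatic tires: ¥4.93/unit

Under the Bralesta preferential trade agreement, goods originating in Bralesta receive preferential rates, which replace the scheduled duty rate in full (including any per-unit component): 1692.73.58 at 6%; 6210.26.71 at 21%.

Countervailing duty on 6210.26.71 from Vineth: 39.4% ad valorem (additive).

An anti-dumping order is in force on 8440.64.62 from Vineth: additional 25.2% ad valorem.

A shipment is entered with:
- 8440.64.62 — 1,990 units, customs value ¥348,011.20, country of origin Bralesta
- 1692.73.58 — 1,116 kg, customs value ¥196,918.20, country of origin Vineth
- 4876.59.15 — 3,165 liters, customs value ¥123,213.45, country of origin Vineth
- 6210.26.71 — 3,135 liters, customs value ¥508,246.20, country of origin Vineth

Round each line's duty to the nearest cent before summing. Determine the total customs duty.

¥386,132.27

Line 1 (8440.64.62, Bralesta, 1,990 units, ¥348,011.20):
Base rate for 8440.64.62 is ¥4.93/unit.
Origin Bralesta is the FTA partner but 8440.64.62 is not on the preference list; base rate stands.
The additional-duty order on 8440.64.62 targets Vineth, not Bralesta; it does not apply.
Duty = 1,990 × ¥4.93 = ¥9,810.70.
Line 2 (1692.73.58, Vineth, 1,116 kg, ¥196,918.20):
Base rate for 1692.73.58 is 8%.
1692.73.58 has an FTA preferential rate, but origin Vineth is not Bralesta; base rate stands.
Duty = ¥196,918.20 × 8% = ¥15,753.46.
Line 3 (4876.59.15, Vineth, 3,165 liters, ¥123,213.45):
Base rate for 4876.59.15 is 12.5% + ¥2.43/liter.
Duty = ¥123,213.45 × 12.5% + 3,165 × ¥2.43 = ¥23,092.63.
Line 4 (6210.26.71, Vineth, 3,135 liters, ¥508,246.20):
Base rate for 6210.26.71 is 27%.
6210.26.71 has an FTA preferential rate, but origin Vineth is not Bralesta; base rate stands.
Additional duty on 6210.26.71 from Vineth: +39.4%. Applied ad valorem rate: 27% + 39.4% = 66.4%.
Duty = ¥508,246.20 × 66.4% = ¥337,475.48.
Total = ¥9,810.70 + ¥15,753.46 + ¥23,092.63 + ¥337,475.48 = ¥386,132.27.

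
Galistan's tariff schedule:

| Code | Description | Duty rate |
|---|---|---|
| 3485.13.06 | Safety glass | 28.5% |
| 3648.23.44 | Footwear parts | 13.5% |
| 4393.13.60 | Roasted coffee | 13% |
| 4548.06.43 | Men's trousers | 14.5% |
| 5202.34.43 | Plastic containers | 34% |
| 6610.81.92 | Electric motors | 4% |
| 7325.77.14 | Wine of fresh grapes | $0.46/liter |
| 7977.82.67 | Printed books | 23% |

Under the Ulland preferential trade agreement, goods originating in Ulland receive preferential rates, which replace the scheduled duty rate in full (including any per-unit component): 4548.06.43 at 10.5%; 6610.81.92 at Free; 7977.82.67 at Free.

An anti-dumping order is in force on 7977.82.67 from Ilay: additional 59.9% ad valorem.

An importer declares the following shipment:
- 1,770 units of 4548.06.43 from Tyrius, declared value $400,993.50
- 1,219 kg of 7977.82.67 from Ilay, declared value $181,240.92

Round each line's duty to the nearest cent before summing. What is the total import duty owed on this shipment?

$208,392.78

Line 1 (4548.06.43, Tyrius, 1,770 units, $400,993.50):
Base rate for 4548.06.43 is 14.5%.
4548.06.43 has an FTA preferential rate, but origin Tyrius is not Ulland; base rate stands.
Duty = $400,993.50 × 14.5% = $58,144.06.
Line 2 (7977.82.67, Ilay, 1,219 kg, $181,240.92):
Base rate for 7977.82.67 is 23%.
7977.82.67 has an FTA preferential rate, but origin Ilay is not Ulland; base rate stands.
Additional duty on 7977.82.67 from Ilay: +59.9%. Applied ad valorem rate: 23% + 59.9% = 82.9%.
Duty = $181,240.92 × 82.9% = $150,248.72.
Total = $58,144.06 + $150,248.72 = $208,392.78.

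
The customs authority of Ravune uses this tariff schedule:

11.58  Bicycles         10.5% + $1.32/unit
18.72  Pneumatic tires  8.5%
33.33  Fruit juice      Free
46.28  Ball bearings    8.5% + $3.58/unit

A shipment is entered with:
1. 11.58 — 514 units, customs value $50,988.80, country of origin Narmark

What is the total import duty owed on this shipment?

Line 1 (11.58, Narmark, 514 units, $50,988.80):
Base rate for 11.58 is 10.5% + $1.32/unit.
Duty = $50,988.80 × 10.5% + 514 × $1.32 = $6,032.30.

$6,032.30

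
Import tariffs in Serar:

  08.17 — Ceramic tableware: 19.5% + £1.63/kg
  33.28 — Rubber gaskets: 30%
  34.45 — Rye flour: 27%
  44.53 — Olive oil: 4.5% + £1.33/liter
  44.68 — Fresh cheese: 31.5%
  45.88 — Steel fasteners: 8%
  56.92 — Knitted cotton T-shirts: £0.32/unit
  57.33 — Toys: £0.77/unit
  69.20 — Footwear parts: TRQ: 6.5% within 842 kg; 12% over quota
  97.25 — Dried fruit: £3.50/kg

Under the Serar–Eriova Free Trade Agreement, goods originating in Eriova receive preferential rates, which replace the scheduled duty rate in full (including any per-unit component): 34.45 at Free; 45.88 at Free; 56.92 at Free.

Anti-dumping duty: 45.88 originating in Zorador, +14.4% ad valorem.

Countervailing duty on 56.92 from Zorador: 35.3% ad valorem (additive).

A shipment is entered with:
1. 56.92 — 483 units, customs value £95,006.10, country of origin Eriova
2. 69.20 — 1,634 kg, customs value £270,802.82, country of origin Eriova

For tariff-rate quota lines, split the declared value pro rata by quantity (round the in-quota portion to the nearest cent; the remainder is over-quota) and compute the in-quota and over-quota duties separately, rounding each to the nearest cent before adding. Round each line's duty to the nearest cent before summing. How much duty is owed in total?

Line 1 (56.92, Eriova, 483 units, £95,006.10):
Base rate for 56.92 is £0.32/unit.
Origin Eriova qualifies under the Serar–Eriova agreement and 56.92 is covered: preferential rate Free applies instead.
The additional-duty order on 56.92 targets Zorador, not Eriova; it does not apply.
Duty = £95,006.10 × 0% = £0.00.
Line 2 (69.20, Eriova, 1,634 kg, £270,802.82):
Code 69.20 is under a tariff-rate quota (threshold 842 kg). In-quota: 842 kg at 6.5%; over-quota: 792 kg at 12%.
Pro-rata value split: in-quota = £270,802.82 × 842/1,634 = £139,544.66; over-quota = £270,802.82 − £139,544.66 = £131,258.16.
In-quota duty = £139,544.66 × 6.5% = £9,070.40. Over-quota duty = £131,258.16 × 12% = £15,750.98.
Line duty = £9,070.40 + £15,750.98 = £24,821.38.
Total = £0.00 + £24,821.38 = £24,821.38.

£24,821.38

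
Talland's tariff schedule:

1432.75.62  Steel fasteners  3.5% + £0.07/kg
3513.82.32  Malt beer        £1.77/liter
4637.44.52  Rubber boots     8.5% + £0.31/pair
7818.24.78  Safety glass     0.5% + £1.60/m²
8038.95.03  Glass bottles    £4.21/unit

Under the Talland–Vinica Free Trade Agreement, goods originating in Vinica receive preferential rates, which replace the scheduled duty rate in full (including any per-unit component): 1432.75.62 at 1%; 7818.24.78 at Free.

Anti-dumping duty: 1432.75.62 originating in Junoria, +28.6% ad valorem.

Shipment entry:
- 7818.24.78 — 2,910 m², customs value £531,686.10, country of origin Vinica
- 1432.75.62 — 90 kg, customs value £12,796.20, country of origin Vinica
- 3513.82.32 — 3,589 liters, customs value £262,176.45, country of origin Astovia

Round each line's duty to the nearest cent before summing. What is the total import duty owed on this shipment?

Line 1 (7818.24.78, Vinica, 2,910 m², £531,686.10):
Base rate for 7818.24.78 is 0.5% + £1.60/m².
Origin Vinica qualifies under the Talland–Vinica agreement and 7818.24.78 is covered: preferential rate Free applies instead.
Duty = £531,686.10 × 0% = £0.00.
Line 2 (1432.75.62, Vinica, 90 kg, £12,796.20):
Base rate for 1432.75.62 is 3.5% + £0.07/kg.
Origin Vinica qualifies under the Talland–Vinica agreement and 1432.75.62 is covered: preferential rate 1% applies instead.
The additional-duty order on 1432.75.62 targets Junoria, not Vinica; it does not apply.
Duty = £12,796.20 × 1% = £127.96.
Line 3 (3513.82.32, Astovia, 3,589 liters, £262,176.45):
Base rate for 3513.82.32 is £1.77/liter.
Duty = 3,589 × £1.77 = £6,352.53.
Total = £0.00 + £127.96 + £6,352.53 = £6,480.49.

£6,480.49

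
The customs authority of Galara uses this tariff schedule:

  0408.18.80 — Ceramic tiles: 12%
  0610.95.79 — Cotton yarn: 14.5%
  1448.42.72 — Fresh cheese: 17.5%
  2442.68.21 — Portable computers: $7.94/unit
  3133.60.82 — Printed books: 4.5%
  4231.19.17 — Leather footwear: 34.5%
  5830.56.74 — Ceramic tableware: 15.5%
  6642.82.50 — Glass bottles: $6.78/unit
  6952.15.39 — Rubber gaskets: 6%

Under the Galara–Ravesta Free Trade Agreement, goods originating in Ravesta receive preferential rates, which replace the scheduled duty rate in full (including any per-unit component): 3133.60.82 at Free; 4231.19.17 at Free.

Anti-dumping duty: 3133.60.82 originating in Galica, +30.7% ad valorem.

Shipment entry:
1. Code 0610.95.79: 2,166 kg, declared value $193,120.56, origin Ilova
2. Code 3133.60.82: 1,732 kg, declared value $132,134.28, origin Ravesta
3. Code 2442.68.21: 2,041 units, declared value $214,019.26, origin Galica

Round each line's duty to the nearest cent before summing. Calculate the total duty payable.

Line 1 (0610.95.79, Ilova, 2,166 kg, $193,120.56):
Base rate for 0610.95.79 is 14.5%.
Duty = $193,120.56 × 14.5% = $28,002.48.
Line 2 (3133.60.82, Ravesta, 1,732 kg, $132,134.28):
Base rate for 3133.60.82 is 4.5%.
Origin Ravesta qualifies under the Galara–Ravesta agreement and 3133.60.82 is covered: preferential rate Free applies instead.
The additional-duty order on 3133.60.82 targets Galica, not Ravesta; it does not apply.
Duty = $132,134.28 × 0% = $0.00.
Line 3 (2442.68.21, Galica, 2,041 units, $214,019.26):
Base rate for 2442.68.21 is $7.94/unit.
Duty = 2,041 × $7.94 = $16,205.54.
Total = $28,002.48 + $0.00 + $16,205.54 = $44,208.02.

$44,208.02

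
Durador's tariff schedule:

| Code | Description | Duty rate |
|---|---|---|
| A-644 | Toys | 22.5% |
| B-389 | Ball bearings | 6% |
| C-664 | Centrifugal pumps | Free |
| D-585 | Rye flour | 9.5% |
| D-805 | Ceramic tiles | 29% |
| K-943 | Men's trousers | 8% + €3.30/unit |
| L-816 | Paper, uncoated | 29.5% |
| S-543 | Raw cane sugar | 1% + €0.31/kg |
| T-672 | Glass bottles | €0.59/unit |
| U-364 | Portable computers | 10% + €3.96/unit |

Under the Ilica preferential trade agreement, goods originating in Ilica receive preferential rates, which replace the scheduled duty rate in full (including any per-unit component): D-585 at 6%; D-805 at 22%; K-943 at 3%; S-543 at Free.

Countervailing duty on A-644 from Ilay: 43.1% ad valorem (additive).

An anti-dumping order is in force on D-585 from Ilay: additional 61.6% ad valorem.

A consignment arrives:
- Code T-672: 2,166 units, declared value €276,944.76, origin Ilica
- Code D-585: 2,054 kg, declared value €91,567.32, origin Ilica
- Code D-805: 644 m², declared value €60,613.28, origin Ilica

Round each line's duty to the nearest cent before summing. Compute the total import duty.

Line 1 (T-672, Ilica, 2,166 units, €276,944.76):
Base rate for T-672 is €0.59/unit.
Origin Ilica is the FTA partner but T-672 is not on the preference list; base rate stands.
Duty = 2,166 × €0.59 = €1,277.94.
Line 2 (D-585, Ilica, 2,054 kg, €91,567.32):
Base rate for D-585 is 9.5%.
Origin Ilica qualifies under the Durador–Ilica agreement and D-585 is covered: preferential rate 6% applies instead.
The additional-duty order on D-585 targets Ilay, not Ilica; it does not apply.
Duty = €91,567.32 × 6% = €5,494.04.
Line 3 (D-805, Ilica, 644 m², €60,613.28):
Base rate for D-805 is 29%.
Origin Ilica qualifies under the Durador–Ilica agreement and D-805 is covered: preferential rate 22% applies instead.
Duty = €60,613.28 × 22% = €13,334.92.
Total = €1,277.94 + €5,494.04 + €13,334.92 = €20,106.90.

€20,106.90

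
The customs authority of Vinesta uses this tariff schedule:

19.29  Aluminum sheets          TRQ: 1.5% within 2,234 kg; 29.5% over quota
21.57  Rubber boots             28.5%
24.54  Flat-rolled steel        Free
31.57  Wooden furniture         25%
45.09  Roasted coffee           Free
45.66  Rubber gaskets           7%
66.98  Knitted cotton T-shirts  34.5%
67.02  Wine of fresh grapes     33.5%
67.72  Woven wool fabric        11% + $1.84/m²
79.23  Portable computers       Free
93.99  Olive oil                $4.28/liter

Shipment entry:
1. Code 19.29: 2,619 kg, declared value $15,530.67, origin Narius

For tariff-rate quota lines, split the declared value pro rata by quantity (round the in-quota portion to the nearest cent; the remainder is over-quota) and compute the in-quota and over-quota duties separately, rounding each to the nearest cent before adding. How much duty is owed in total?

$872.21

Line 1 (19.29, Narius, 2,619 kg, $15,530.67):
Code 19.29 is under a tariff-rate quota (threshold 2,234 kg). In-quota: 2,234 kg at 1.5%; over-quota: 385 kg at 29.5%.
Pro-rata value split: in-quota = $15,530.67 × 2,234/2,619 = $13,247.62; over-quota = $15,530.67 − $13,247.62 = $2,283.05.
In-quota duty = $13,247.62 × 1.5% = $198.71. Over-quota duty = $2,283.05 × 29.5% = $673.50.
Line duty = $198.71 + $673.50 = $872.21.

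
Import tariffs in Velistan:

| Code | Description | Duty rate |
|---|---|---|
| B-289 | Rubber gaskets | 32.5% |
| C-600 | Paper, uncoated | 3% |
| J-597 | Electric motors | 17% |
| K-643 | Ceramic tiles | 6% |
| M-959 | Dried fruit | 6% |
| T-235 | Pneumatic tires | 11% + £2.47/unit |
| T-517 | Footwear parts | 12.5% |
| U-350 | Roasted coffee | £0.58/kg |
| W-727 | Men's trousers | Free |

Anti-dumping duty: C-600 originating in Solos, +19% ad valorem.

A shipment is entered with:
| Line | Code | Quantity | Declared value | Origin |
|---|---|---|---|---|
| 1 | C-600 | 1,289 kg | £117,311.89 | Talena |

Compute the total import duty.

£3,519.36

Line 1 (C-600, Talena, 1,289 kg, £117,311.89):
Base rate for C-600 is 3%.
The additional-duty order on C-600 targets Solos, not Talena; it does not apply.
Duty = £117,311.89 × 3% = £3,519.36.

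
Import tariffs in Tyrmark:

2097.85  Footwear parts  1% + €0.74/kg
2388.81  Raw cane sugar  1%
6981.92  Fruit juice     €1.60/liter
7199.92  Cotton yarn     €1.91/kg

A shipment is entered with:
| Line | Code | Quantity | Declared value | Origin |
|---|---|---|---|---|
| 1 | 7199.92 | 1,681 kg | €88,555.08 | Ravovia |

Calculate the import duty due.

€3,210.71

Line 1 (7199.92, Ravovia, 1,681 kg, €88,555.08):
Base rate for 7199.92 is €1.91/kg.
Duty = 1,681 × €1.91 = €3,210.71.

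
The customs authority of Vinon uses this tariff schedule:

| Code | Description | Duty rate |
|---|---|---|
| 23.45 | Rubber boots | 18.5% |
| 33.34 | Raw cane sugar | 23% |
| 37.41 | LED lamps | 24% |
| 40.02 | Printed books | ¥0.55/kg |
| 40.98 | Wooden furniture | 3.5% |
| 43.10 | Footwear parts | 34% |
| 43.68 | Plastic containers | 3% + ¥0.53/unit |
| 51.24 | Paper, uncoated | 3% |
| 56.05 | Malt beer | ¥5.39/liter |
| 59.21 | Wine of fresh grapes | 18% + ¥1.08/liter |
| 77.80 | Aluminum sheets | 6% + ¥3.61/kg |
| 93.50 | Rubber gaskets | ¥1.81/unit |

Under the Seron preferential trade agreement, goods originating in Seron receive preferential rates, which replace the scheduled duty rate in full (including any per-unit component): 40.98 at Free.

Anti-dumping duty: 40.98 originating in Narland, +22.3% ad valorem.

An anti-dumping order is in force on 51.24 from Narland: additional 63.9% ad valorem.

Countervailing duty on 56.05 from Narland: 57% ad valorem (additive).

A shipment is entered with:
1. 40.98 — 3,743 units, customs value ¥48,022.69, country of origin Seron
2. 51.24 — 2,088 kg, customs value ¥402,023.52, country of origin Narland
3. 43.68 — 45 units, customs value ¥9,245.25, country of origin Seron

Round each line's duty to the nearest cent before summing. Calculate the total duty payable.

Line 1 (40.98, Seron, 3,743 units, ¥48,022.69):
Base rate for 40.98 is 3.5%.
Origin Seron qualifies under the Vinon–Seron agreement and 40.98 is covered: preferential rate Free applies instead.
The additional-duty order on 40.98 targets Narland, not Seron; it does not apply.
Duty = ¥48,022.69 × 0% = ¥0.00.
Line 2 (51.24, Narland, 2,088 kg, ¥402,023.52):
Base rate for 51.24 is 3%.
Additional duty on 51.24 from Narland: +63.9%. Applied ad valorem rate: 3% + 63.9% = 66.9%.
Duty = ¥402,023.52 × 66.9% = ¥268,953.73.
Line 3 (43.68, Seron, 45 units, ¥9,245.25):
Base rate for 43.68 is 3% + ¥0.53/unit.
Origin Seron is the FTA partner but 43.68 is not on the preference list; base rate stands.
Duty = ¥9,245.25 × 3% + 45 × ¥0.53 = ¥301.21.
Total = ¥0.00 + ¥268,953.73 + ¥301.21 = ¥269,254.94.

¥269,254.94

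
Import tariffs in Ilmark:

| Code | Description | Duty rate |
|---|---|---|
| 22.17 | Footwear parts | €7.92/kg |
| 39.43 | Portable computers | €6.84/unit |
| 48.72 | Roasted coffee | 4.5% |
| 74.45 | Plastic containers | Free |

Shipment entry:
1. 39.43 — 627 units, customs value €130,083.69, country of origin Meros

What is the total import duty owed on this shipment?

€4,288.68

Line 1 (39.43, Meros, 627 units, €130,083.69):
Base rate for 39.43 is €6.84/unit.
Duty = 627 × €6.84 = €4,288.68.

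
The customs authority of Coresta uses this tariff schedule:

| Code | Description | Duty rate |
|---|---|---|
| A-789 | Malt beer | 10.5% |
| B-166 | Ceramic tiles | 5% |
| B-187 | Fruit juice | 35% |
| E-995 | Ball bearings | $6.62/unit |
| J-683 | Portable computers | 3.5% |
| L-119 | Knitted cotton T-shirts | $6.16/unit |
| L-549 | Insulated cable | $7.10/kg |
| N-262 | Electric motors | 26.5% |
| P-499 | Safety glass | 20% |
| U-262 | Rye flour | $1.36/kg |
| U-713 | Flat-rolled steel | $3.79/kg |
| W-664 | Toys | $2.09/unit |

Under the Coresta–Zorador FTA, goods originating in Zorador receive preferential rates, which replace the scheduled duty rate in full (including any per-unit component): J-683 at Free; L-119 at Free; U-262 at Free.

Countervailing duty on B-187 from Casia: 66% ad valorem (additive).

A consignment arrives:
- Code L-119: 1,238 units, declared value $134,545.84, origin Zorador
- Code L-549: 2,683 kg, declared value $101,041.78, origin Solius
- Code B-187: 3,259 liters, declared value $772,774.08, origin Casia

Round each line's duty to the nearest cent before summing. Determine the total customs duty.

$799,551.12

Line 1 (L-119, Zorador, 1,238 units, $134,545.84):
Base rate for L-119 is $6.16/unit.
Origin Zorador qualifies under the Coresta–Zorador agreement and L-119 is covered: preferential rate Free applies instead.
Duty = $134,545.84 × 0% = $0.00.
Line 2 (L-549, Solius, 2,683 kg, $101,041.78):
Base rate for L-549 is $7.10/kg.
Duty = 2,683 × $7.10 = $19,049.30.
Line 3 (B-187, Casia, 3,259 liters, $772,774.08):
Base rate for B-187 is 35%.
Additional duty on B-187 from Casia: +66%. Applied ad valorem rate: 35% + 66% = 101%.
Duty = $772,774.08 × 101% = $780,501.82.
Total = $0.00 + $19,049.30 + $780,501.82 = $799,551.12.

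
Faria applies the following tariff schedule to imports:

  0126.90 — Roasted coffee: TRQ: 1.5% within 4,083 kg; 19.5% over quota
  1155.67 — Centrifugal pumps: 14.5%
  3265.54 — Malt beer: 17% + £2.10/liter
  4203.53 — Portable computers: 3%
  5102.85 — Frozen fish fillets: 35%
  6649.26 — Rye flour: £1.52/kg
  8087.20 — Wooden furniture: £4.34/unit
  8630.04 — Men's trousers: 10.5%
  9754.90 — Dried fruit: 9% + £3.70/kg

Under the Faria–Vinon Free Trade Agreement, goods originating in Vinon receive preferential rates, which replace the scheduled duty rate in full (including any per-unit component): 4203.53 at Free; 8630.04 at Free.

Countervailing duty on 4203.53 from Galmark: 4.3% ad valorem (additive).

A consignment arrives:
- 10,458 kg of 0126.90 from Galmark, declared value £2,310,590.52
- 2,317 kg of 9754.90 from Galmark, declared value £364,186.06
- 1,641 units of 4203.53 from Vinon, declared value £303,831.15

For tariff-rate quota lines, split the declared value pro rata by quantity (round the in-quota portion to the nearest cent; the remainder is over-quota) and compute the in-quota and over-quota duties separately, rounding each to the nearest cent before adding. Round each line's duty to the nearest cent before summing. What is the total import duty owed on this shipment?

Line 1 (0126.90, Galmark, 10,458 kg, £2,310,590.52):
Code 0126.90 is under a tariff-rate quota (threshold 4,083 kg). In-quota: 4,083 kg at 1.5%; over-quota: 6,375 kg at 19.5%.
Pro-rata value split: in-quota = £2,310,590.52 × 4,083/10,458 = £902,098.02; over-quota = £2,310,590.52 − £902,098.02 = £1,408,492.50.
In-quota duty = £902,098.02 × 1.5% = £13,531.47. Over-quota duty = £1,408,492.50 × 19.5% = £274,656.04.
Line duty = £13,531.47 + £274,656.04 = £288,187.51.
Line 2 (9754.90, Galmark, 2,317 kg, £364,186.06):
Base rate for 9754.90 is 9% + £3.70/kg.
Duty = £364,186.06 × 9% + 2,317 × £3.70 = £41,349.65.
Line 3 (4203.53, Vinon, 1,641 units, £303,831.15):
Base rate for 4203.53 is 3%.
Origin Vinon qualifies under the Faria–Vinon agreement and 4203.53 is covered: preferential rate Free applies instead.
The additional-duty order on 4203.53 targets Galmark, not Vinon; it does not apply.
Duty = £303,831.15 × 0% = £0.00.
Total = £288,187.51 + £41,349.65 + £0.00 = £329,537.16.

£329,537.16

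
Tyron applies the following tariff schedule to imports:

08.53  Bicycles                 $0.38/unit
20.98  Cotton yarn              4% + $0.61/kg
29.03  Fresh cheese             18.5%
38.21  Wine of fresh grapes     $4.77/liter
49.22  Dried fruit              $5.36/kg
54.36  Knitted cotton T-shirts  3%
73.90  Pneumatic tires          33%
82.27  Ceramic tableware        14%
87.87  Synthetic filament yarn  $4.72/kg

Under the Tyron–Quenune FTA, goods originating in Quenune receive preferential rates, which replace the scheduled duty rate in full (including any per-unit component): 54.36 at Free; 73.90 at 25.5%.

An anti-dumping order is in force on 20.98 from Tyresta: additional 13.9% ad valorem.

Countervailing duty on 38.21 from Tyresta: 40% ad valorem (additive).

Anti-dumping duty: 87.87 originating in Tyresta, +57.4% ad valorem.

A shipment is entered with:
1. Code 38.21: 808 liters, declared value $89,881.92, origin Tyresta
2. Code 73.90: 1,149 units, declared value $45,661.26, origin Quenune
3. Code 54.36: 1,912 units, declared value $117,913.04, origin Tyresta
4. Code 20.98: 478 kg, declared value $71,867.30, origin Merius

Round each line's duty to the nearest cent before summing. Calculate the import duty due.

$58,154.21

Line 1 (38.21, Tyresta, 808 liters, $89,881.92):
Base rate for 38.21 is $4.77/liter.
Additional duty on 38.21 from Tyresta: +40% ad valorem. Applied ad valorem rate = 40%.
Duty = $89,881.92 × 40% + 808 × $4.77 = $39,806.93.
Line 2 (73.90, Quenune, 1,149 units, $45,661.26):
Base rate for 73.90 is 33%.
Origin Quenune qualifies under the Tyron–Quenune agreement and 73.90 is covered: preferential rate 25.5% applies instead.
Duty = $45,661.26 × 25.5% = $11,643.62.
Line 3 (54.36, Tyresta, 1,912 units, $117,913.04):
Base rate for 54.36 is 3%.
54.36 has an FTA preferential rate, but origin Tyresta is not Quenune; base rate stands.
Duty = $117,913.04 × 3% = $3,537.39.
Line 4 (20.98, Merius, 478 kg, $71,867.30):
Base rate for 20.98 is 4% + $0.61/kg.
The additional-duty order on 20.98 targets Tyresta, not Merius; it does not apply.
Duty = $71,867.30 × 4% + 478 × $0.61 = $3,166.27.
Total = $39,806.93 + $11,643.62 + $3,537.39 + $3,166.27 = $58,154.21.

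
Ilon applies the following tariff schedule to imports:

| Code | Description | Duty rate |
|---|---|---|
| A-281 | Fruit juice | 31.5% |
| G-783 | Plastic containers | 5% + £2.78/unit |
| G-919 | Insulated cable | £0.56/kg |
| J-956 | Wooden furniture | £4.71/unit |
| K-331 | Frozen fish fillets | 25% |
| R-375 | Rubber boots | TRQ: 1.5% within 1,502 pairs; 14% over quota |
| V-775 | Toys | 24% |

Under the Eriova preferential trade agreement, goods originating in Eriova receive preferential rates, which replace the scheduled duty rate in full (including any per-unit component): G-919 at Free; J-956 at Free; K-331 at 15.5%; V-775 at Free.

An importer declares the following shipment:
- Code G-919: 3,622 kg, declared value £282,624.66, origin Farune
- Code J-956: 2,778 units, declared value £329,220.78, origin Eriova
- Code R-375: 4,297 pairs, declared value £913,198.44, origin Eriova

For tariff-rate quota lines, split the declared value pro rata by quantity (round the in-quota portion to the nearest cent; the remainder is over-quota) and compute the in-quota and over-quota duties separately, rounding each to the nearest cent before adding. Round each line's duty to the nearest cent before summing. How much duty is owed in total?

Line 1 (G-919, Farune, 3,622 kg, £282,624.66):
Base rate for G-919 is £0.56/kg.
G-919 has an FTA preferential rate, but origin Farune is not Eriova; base rate stands.
Duty = 3,622 × £0.56 = £2,028.32.
Line 2 (J-956, Eriova, 2,778 units, £329,220.78):
Base rate for J-956 is £4.71/unit.
Origin Eriova qualifies under the Ilon–Eriova agreement and J-956 is covered: preferential rate Free applies instead.
Duty = £329,220.78 × 0% = £0.00.
Line 3 (R-375, Eriova, 4,297 pairs, £913,198.44):
Code R-375 is under a tariff-rate quota (threshold 1,502 pairs). In-quota: 1,502 pairs at 1.5%; over-quota: 2,795 pairs at 14%.
Pro-rata value split: in-quota = £913,198.44 × 1,502/4,297 = £319,205.04; over-quota = £913,198.44 − £319,205.04 = £593,993.40.
In-quota duty = £319,205.04 × 1.5% = £4,788.08. Over-quota duty = £593,993.40 × 14% = £83,159.08.
Line duty = £4,788.08 + £83,159.08 = £87,947.16.
Total = £2,028.32 + £0.00 + £87,947.16 = £89,975.48.

£89,975.48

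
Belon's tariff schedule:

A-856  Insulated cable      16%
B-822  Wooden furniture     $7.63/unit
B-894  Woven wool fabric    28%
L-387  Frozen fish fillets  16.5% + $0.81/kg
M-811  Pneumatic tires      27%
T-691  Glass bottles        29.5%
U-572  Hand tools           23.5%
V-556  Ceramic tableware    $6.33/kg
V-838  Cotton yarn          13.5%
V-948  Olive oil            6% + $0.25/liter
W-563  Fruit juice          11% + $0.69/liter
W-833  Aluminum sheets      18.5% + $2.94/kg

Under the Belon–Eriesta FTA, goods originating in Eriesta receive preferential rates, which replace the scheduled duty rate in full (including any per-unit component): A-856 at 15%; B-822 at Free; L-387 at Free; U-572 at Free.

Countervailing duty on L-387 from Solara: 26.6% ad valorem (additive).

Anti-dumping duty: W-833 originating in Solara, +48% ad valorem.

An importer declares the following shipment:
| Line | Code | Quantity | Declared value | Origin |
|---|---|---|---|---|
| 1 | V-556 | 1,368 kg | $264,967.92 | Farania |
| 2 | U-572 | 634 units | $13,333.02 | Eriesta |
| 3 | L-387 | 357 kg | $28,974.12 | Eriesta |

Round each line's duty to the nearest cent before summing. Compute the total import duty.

Line 1 (V-556, Farania, 1,368 kg, $264,967.92):
Base rate for V-556 is $6.33/kg.
Duty = 1,368 × $6.33 = $8,659.44.
Line 2 (U-572, Eriesta, 634 units, $13,333.02):
Base rate for U-572 is 23.5%.
Origin Eriesta qualifies under the Belon–Eriesta agreement and U-572 is covered: preferential rate Free applies instead.
Duty = $13,333.02 × 0% = $0.00.
Line 3 (L-387, Eriesta, 357 kg, $28,974.12):
Base rate for L-387 is 16.5% + $0.81/kg.
Origin Eriesta qualifies under the Belon–Eriesta agreement and L-387 is covered: preferential rate Free applies instead.
The additional-duty order on L-387 targets Solara, not Eriesta; it does not apply.
Duty = $28,974.12 × 0% = $0.00.
Total = $8,659.44 + $0.00 + $0.00 = $8,659.44.

$8,659.44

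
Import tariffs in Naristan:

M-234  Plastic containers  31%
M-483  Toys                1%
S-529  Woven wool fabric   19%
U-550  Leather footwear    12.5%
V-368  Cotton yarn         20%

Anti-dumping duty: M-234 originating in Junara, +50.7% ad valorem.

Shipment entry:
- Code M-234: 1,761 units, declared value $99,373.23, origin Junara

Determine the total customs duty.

$81,187.93

Line 1 (M-234, Junara, 1,761 units, $99,373.23):
Base rate for M-234 is 31%.
Additional duty on M-234 from Junara: +50.7%. Applied ad valorem rate: 31% + 50.7% = 81.7%.
Duty = $99,373.23 × 81.7% = $81,187.93.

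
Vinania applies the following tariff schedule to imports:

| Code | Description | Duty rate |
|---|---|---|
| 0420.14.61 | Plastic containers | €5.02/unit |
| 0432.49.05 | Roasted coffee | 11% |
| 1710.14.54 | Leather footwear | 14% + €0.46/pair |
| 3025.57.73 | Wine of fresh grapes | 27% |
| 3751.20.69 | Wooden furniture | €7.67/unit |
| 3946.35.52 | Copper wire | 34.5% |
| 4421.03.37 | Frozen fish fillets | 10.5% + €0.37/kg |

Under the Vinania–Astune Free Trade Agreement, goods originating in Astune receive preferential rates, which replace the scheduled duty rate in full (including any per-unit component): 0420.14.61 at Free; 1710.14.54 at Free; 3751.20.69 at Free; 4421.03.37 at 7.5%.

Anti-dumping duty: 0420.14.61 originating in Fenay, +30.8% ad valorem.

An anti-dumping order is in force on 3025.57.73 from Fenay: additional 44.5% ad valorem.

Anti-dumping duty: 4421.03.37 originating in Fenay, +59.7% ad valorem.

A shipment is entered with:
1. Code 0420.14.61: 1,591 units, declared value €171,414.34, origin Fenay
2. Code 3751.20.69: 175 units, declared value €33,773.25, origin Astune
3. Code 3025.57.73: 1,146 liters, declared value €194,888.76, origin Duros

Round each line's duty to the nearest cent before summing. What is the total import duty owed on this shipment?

€113,402.41

Line 1 (0420.14.61, Fenay, 1,591 units, €171,414.34):
Base rate for 0420.14.61 is €5.02/unit.
0420.14.61 has an FTA preferential rate, but origin Fenay is not Astune; base rate stands.
Additional duty on 0420.14.61 from Fenay: +30.8% ad valorem. Applied ad valorem rate = 30.8%.
Duty = €171,414.34 × 30.8% + 1,591 × €5.02 = €60,782.44.
Line 2 (3751.20.69, Astune, 175 units, €33,773.25):
Base rate for 3751.20.69 is €7.67/unit.
Origin Astune qualifies under the Vinania–Astune agreement and 3751.20.69 is covered: preferential rate Free applies instead.
Duty = €33,773.25 × 0% = €0.00.
Line 3 (3025.57.73, Duros, 1,146 liters, €194,888.76):
Base rate for 3025.57.73 is 27%.
The additional-duty order on 3025.57.73 targets Fenay, not Duros; it does not apply.
Duty = €194,888.76 × 27% = €52,619.97.
Total = €60,782.44 + €0.00 + €52,619.97 = €113,402.41.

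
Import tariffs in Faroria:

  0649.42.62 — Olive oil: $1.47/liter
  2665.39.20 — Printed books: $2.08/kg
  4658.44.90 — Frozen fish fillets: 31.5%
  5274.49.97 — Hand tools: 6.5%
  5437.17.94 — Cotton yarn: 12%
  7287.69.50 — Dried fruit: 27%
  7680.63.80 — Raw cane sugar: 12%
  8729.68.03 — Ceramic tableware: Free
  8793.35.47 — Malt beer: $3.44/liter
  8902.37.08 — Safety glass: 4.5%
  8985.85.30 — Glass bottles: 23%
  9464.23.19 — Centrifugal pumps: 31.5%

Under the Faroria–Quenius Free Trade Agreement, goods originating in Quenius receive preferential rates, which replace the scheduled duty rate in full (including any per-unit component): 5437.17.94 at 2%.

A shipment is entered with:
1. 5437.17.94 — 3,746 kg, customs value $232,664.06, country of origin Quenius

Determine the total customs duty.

$4,653.28

Line 1 (5437.17.94, Quenius, 3,746 kg, $232,664.06):
Base rate for 5437.17.94 is 12%.
Origin Quenius qualifies under the Faroria–Quenius agreement and 5437.17.94 is covered: preferential rate 2% applies instead.
Duty = $232,664.06 × 2% = $4,653.28.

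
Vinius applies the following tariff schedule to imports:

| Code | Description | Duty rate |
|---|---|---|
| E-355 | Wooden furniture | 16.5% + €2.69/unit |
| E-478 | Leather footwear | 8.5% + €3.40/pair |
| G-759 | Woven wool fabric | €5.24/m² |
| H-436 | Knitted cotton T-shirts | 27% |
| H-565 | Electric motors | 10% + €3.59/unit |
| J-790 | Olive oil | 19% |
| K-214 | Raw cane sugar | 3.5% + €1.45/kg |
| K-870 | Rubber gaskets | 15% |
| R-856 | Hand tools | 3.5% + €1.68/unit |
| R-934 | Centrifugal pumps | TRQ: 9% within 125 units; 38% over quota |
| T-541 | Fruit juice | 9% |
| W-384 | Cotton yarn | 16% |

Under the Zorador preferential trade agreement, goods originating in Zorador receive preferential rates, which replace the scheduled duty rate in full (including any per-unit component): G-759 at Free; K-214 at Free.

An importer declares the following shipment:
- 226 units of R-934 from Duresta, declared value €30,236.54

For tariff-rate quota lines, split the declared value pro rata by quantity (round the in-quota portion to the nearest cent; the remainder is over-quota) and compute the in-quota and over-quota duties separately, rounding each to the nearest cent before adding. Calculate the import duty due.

Line 1 (R-934, Duresta, 226 units, €30,236.54):
Code R-934 is under a tariff-rate quota (threshold 125 units). In-quota: 125 units at 9%; over-quota: 101 units at 38%.
Pro-rata value split: in-quota = €30,236.54 × 125/226 = €16,723.75; over-quota = €30,236.54 − €16,723.75 = €13,512.79.
In-quota duty = €16,723.75 × 9% = €1,505.14. Over-quota duty = €13,512.79 × 38% = €5,134.86.
Line duty = €1,505.14 + €5,134.86 = €6,640.00.

€6,640.00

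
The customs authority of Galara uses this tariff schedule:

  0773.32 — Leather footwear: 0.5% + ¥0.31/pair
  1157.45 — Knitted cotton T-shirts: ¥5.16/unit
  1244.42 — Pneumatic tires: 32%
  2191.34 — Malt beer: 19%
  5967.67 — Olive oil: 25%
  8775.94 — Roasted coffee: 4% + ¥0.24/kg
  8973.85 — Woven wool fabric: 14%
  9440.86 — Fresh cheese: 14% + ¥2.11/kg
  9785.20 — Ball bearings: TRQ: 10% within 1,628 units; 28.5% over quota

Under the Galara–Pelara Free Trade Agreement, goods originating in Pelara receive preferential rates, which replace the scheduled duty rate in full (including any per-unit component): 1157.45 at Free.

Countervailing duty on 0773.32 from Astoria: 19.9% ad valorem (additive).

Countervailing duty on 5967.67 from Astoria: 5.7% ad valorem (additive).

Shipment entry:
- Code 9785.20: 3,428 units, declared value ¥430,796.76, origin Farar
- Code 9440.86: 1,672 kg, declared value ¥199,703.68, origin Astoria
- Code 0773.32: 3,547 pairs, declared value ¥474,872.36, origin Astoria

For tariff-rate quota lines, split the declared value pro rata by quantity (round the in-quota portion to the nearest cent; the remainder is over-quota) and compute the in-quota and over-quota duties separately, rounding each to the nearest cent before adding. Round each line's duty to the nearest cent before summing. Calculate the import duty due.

Line 1 (9785.20, Farar, 3,428 units, ¥430,796.76):
Code 9785.20 is under a tariff-rate quota (threshold 1,628 units). In-quota: 1,628 units at 10%; over-quota: 1,800 units at 28.5%.
Pro-rata value split: in-quota = ¥430,796.76 × 1,628/3,428 = ¥204,590.76; over-quota = ¥430,796.76 − ¥204,590.76 = ¥226,206.00.
In-quota duty = ¥204,590.76 × 10% = ¥20,459.08. Over-quota duty = ¥226,206.00 × 28.5% = ¥64,468.71.
Line duty = ¥20,459.08 + ¥64,468.71 = ¥84,927.79.
Line 2 (9440.86, Astoria, 1,672 kg, ¥199,703.68):
Base rate for 9440.86 is 14% + ¥2.11/kg.
Duty = ¥199,703.68 × 14% + 1,672 × ¥2.11 = ¥31,486.44.
Line 3 (0773.32, Astoria, 3,547 pairs, ¥474,872.36):
Base rate for 0773.32 is 0.5% + ¥0.31/pair.
Additional duty on 0773.32 from Astoria: +19.9%. Applied ad valorem rate: 0.5% + 19.9% = 20.4%.
Duty = ¥474,872.36 × 20.4% + 3,547 × ¥0.31 = ¥97,973.53.
Total = ¥84,927.79 + ¥31,486.44 + ¥97,973.53 = ¥214,387.76.

¥214,387.76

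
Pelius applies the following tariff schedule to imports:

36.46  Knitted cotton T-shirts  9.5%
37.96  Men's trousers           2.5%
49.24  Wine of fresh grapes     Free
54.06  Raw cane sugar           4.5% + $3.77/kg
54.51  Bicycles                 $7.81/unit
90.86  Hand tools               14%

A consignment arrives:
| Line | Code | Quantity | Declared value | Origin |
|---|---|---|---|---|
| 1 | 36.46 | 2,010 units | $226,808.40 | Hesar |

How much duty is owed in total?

$21,546.80

Line 1 (36.46, Hesar, 2,010 units, $226,808.40):
Base rate for 36.46 is 9.5%.
Duty = $226,808.40 × 9.5% = $21,546.80.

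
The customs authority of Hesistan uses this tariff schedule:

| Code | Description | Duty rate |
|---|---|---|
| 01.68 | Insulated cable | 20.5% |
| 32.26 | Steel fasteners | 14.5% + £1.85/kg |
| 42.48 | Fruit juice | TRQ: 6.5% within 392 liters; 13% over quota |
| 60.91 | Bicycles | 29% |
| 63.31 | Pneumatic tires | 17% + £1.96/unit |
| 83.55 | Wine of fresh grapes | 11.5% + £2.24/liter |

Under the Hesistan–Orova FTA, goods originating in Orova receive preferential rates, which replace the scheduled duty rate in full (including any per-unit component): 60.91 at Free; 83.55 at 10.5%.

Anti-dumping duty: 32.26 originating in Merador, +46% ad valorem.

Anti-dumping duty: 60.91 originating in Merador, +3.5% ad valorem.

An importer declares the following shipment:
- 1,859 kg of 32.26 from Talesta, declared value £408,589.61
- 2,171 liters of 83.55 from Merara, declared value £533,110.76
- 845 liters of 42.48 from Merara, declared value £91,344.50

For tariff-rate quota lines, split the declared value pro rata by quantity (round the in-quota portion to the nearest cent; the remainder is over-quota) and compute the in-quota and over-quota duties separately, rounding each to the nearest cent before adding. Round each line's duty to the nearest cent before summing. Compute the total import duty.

£137,975.82

Line 1 (32.26, Talesta, 1,859 kg, £408,589.61):
Base rate for 32.26 is 14.5% + £1.85/kg.
The additional-duty order on 32.26 targets Merador, not Talesta; it does not apply.
Duty = £408,589.61 × 14.5% + 1,859 × £1.85 = £62,684.64.
Line 2 (83.55, Merara, 2,171 liters, £533,110.76):
Base rate for 83.55 is 11.5% + £2.24/liter.
83.55 has an FTA preferential rate, but origin Merara is not Orova; base rate stands.
Duty = £533,110.76 × 11.5% + 2,171 × £2.24 = £66,170.78.
Line 3 (42.48, Merara, 845 liters, £91,344.50):
Code 42.48 is under a tariff-rate quota (threshold 392 liters). In-quota: 392 liters at 6.5%; over-quota: 453 liters at 13%.
Pro-rata value split: in-quota = £91,344.50 × 392/845 = £42,375.20; over-quota = £91,344.50 − £42,375.20 = £48,969.30.
In-quota duty = £42,375.20 × 6.5% = £2,754.39. Over-quota duty = £48,969.30 × 13% = £6,366.01.
Line duty = £2,754.39 + £6,366.01 = £9,120.40.
Total = £62,684.64 + £66,170.78 + £9,120.40 = £137,975.82.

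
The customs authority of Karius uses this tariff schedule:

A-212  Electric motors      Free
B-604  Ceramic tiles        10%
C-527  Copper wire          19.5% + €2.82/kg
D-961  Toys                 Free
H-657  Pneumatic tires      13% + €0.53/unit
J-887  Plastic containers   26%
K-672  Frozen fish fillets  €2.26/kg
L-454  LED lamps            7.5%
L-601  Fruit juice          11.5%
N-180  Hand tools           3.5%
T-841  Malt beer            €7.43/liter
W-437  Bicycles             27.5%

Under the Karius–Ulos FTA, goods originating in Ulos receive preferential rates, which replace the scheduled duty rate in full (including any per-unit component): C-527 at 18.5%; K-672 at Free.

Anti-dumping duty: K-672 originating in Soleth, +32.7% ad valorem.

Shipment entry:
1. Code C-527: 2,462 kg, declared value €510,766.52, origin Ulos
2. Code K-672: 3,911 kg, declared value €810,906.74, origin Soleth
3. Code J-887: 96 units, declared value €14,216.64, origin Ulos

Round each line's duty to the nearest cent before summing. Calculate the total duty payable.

Line 1 (C-527, Ulos, 2,462 kg, €510,766.52):
Base rate for C-527 is 19.5% + €2.82/kg.
Origin Ulos qualifies under the Karius–Ulos agreement and C-527 is covered: preferential rate 18.5% applies instead.
Duty = €510,766.52 × 18.5% = €94,491.81.
Line 2 (K-672, Soleth, 3,911 kg, €810,906.74):
Base rate for K-672 is €2.26/kg.
K-672 has an FTA preferential rate, but origin Soleth is not Ulos; base rate stands.
Additional duty on K-672 from Soleth: +32.7% ad valorem. Applied ad valorem rate = 32.7%.
Duty = €810,906.74 × 32.7% + 3,911 × €2.26 = €274,005.36.
Line 3 (J-887, Ulos, 96 units, €14,216.64):
Base rate for J-887 is 26%.
Origin Ulos is the FTA partner but J-887 is not on the preference list; base rate stands.
Duty = €14,216.64 × 26% = €3,696.33.
Total = €94,491.81 + €274,005.36 + €3,696.33 = €372,193.50.

€372,193.50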